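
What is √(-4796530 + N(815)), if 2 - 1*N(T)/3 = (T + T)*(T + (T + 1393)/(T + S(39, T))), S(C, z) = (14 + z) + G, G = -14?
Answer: I*√8788498 ≈ 2964.5*I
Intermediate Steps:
S(C, z) = z (S(C, z) = (14 + z) - 14 = z)
N(T) = 6 - 6*T*(T + (1393 + T)/(2*T)) (N(T) = 6 - 3*(T + T)*(T + (T + 1393)/(T + T)) = 6 - 3*2*T*(T + (1393 + T)/((2*T))) = 6 - 3*2*T*(T + (1393 + T)*(1/(2*T))) = 6 - 3*2*T*(T + (1393 + T)/(2*T)) = 6 - 6*T*(T + (1393 + T)/(2*T)))
√(-4796530 + N(815)) = √(-4796530 + (-4173 - 6*815² - 3*815)) = √(-4796530 + (-4173 - 6*664225 - 2445)) = √(-4796530 + (-4173 - 3985350 - 2445)) = √(-4796530 - 3991968) = √(-8788498) = I*√8788498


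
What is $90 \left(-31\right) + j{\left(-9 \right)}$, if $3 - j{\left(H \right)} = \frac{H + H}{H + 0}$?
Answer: $-2789$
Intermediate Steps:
$j{\left(H \right)} = 1$ ($j{\left(H \right)} = 3 - \frac{H + H}{H + 0} = 3 - \frac{2 H}{H} = 3 - 2 = 1$)
$90 \left(-31\right) + j{\left(-9 \right)} = 90 \left(-31\right) + 1 = -2790 + 1 = -2789$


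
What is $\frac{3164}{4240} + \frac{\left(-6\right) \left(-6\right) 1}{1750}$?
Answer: $\frac{142241}{185500} \approx 0.7668$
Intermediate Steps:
$\frac{3164}{4240} + \frac{\left(-6\right) \left(-6\right) 1}{1750} = 3164 \cdot \frac{1}{4240} + 36 \cdot 1 \cdot \frac{1}{1750} = \frac{791}{1060} + 36 \cdot \frac{1}{1750} = \frac{791}{1060} + \frac{18}{875} = \frac{142241}{185500}$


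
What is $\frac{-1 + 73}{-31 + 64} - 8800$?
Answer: $- \frac{96776}{11} \approx -8797.8$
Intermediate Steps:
$\frac{-1 + 73}{-31 + 64} - 8800 = \frac{72}{33} - 8800 = 72 \cdot \frac{1}{33} - 8800 = \frac{24}{11} - 8800 = - \frac{96776}{11}$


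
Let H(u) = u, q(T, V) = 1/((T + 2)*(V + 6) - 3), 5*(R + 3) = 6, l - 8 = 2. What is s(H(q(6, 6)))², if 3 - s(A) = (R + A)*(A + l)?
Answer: 817807322929/1870130025 ≈ 437.30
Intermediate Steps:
l = 10 (l = 8 + 2 = 10)
R = -9/5 (R = -3 + (⅕)*6 = -3 + 6/5 = -9/5 ≈ -1.8000)
q(T, V) = 1/(-3 + (2 + T)*(6 + V)) (q(T, V) = 1/((2 + T)*(6 + V) - 3) = 1/(-3 + (2 + T)*(6 + V)))
s(A) = 3 - (10 + A)*(-9/5 + A) (s(A) = 3 - (-9/5 + A)*(A + 10) = 3 - (-9/5 + A)*(10 + A) = 3 - (10 + A)*(-9/5 + A))
s(H(q(6, 6)))² = (21 - (1/(9 + 2*6 + 6*6 + 6*6))² - 41/(5*(9 + 2*6 + 6*6 + 6*6)))² = (21 - (1/(9 + 12 + 36 + 36))² - 41/(5*(9 + 12 + 36 + 36)))² = (21 - (1/93)² - 41/5/93)² = (21 - (1/93)² - 41/5*1/93)² = (21 - 1*1/8649 - 41/465)² = (21 - 1/8649 - 41/465)² = (904327/43245)² = 817807322929/1870130025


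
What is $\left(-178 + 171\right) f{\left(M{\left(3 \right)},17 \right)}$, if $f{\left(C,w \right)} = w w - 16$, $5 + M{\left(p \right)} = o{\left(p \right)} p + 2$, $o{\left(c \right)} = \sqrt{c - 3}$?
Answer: $-1911$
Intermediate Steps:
$o{\left(c \right)} = \sqrt{-3 + c}$
$M{\left(p \right)} = -3 + p \sqrt{-3 + p}$ ($M{\left(p \right)} = -5 + \left(\sqrt{-3 + p} p + 2\right) = -5 + \left(p \sqrt{-3 + p} + 2\right) = -5 + \left(2 + p \sqrt{-3 + p}\right) = -3 + p \sqrt{-3 + p}$)
$f{\left(C,w \right)} = -16 + w^{2}$ ($f{\left(C,w \right)} = w^{2} - 16 = -16 + w^{2}$)
$\left(-178 + 171\right) f{\left(M{\left(3 \right)},17 \right)} = \left(-178 + 171\right) \left(-16 + 17^{2}\right) = - 7 \left(-16 + 289\right) = \left(-7\right) 273 = -1911$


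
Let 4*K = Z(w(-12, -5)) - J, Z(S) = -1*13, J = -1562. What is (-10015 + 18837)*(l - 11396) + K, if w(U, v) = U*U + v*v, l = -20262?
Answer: -1117145955/4 ≈ -2.7929e+8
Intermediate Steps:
w(U, v) = U**2 + v**2
Z(S) = -13
K = 1549/4 (K = (-13 - 1*(-1562))/4 = (-13 + 1562)/4 = (1/4)*1549 = 1549/4 ≈ 387.25)
(-10015 + 18837)*(l - 11396) + K = (-10015 + 18837)*(-20262 - 11396) + 1549/4 = 8822*(-31658) + 1549/4 = -279286876 + 1549/4 = -1117145955/4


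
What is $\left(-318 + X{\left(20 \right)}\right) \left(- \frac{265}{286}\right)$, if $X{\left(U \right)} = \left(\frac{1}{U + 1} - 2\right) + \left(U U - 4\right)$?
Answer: $- \frac{423205}{6006} \approx -70.464$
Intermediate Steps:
$X{\left(U \right)} = -6 + U^{2} + \frac{1}{1 + U}$ ($X{\left(U \right)} = \left(\frac{1}{1 + U} - 2\right) + \left(U^{2} - 4\right) = \left(-2 + \frac{1}{1 + U}\right) + \left(-4 + U^{2}\right) = -6 + U^{2} + \frac{1}{1 + U}$)
$\left(-318 + X{\left(20 \right)}\right) \left(- \frac{265}{286}\right) = \left(-318 + \frac{-5 + 20^{2} + 20^{3} - 120}{1 + 20}\right) \left(- \frac{265}{286}\right) = \left(-318 + \frac{-5 + 400 + 8000 - 120}{21}\right) \left(\left(-265\right) \frac{1}{286}\right) = \left(-318 + \frac{1}{21} \cdot 8275\right) \left(- \frac{265}{286}\right) = \left(-318 + \frac{8275}{21}\right) \left(- \frac{265}{286}\right) = \frac{1597}{21} \left(- \frac{265}{286}\right) = - \frac{423205}{6006}$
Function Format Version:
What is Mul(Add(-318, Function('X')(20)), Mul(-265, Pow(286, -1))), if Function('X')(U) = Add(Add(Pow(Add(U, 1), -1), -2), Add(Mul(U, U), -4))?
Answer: Rational(-423205, 6006) ≈ -70.464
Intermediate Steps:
Function('X')(U) = Add(-6, Pow(U, 2), Pow(Add(1, U), -1)) (Function('X')(U) = Add(Add(Pow(Add(1, U), -1), -2), Add(Pow(U, 2), -4)) = Add(Add(-2, Pow(Add(1, U), -1)), Add(-4, Pow(U, 2))) = Add(-6, Pow(U, 2), Pow(Add(1, U), -1)))
Mul(Add(-318, Function('X')(20)), Mul(-265, Pow(286, -1))) = Mul(Add(-318, Mul(Pow(Add(1, 20), -1), Add(-5, Pow(20, 2), Pow(20, 3), Mul(-6, 20)))), Mul(-265, Pow(286, -1))) = Mul(Add(-318, Mul(Pow(21, -1), Add(-5, 400, 8000, -120))), Mul(-265, Rational(1, 286))) = Mul(Add(-318, Mul(Rational(1, 21), 8275)), Rational(-265, 286)) = Mul(Add(-318, Rational(8275, 21)), Rational(-265, 286)) = Mul(Rational(1597, 21), Rational(-265, 286)) = Rational(-423205, 6006)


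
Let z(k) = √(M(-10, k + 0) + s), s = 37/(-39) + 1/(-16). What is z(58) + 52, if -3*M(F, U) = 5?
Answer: 52 + I*√7241/52 ≈ 52.0 + 1.6364*I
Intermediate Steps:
M(F, U) = -5/3 (M(F, U) = -⅓*5 = -5/3)
s = -631/624 (s = 37*(-1/39) + 1*(-1/16) = -37/39 - 1/16 = -631/624 ≈ -1.0112)
z(k) = I*√7241/52 (z(k) = √(-5/3 - 631/624) = √(-557/208) = I*√7241/52)
z(58) + 52 = I*√7241/52 + 52 = 52 + I*√7241/52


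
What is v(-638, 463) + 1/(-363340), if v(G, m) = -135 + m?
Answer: 119175519/363340 ≈ 328.00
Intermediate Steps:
v(-638, 463) + 1/(-363340) = (-135 + 463) + 1/(-363340) = 328 - 1/363340 = 119175519/363340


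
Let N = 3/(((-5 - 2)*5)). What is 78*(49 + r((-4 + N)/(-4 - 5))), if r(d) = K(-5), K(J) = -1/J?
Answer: 19188/5 ≈ 3837.6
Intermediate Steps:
N = -3/35 (N = 3/((-7*5)) = 3/(-35) = 3*(-1/35) = -3/35 ≈ -0.085714)
r(d) = 1/5 (r(d) = -1/(-5) = -1*(-1/5) = 1/5)
78*(49 + r((-4 + N)/(-4 - 5))) = 78*(49 + 1/5) = 78*(246/5) = 19188/5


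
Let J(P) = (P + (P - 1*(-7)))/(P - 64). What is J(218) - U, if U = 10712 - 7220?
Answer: -537325/154 ≈ -3489.1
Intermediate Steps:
U = 3492
J(P) = (7 + 2*P)/(-64 + P) (J(P) = (P + (P + 7))/(-64 + P) = (P + (7 + P))/(-64 + P) = (7 + 2*P)/(-64 + P))
J(218) - U = (7 + 2*218)/(-64 + 218) - 1*3492 = (7 + 436)/154 - 3492 = (1/154)*443 - 3492 = 443/154 - 3492 = -537325/154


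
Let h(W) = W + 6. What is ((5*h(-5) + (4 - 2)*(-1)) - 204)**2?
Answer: 40401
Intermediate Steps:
h(W) = 6 + W
((5*h(-5) + (4 - 2)*(-1)) - 204)**2 = ((5*(6 - 5) + (4 - 2)*(-1)) - 204)**2 = ((5*1 + 2*(-1)) - 204)**2 = ((5 - 2) - 204)**2 = (3 - 204)**2 = (-201)**2 = 40401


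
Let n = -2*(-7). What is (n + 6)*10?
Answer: 200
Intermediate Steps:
n = 14
(n + 6)*10 = (14 + 6)*10 = 20*10 = 200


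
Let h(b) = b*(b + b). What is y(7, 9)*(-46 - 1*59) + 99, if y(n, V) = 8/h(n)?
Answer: 633/7 ≈ 90.429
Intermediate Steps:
h(b) = 2*b**2 (h(b) = b*(2*b) = 2*b**2)
y(n, V) = 4/n**2 (y(n, V) = 8/((2*n**2)) = 8*(1/(2*n**2)) = 4/n**2)
y(7, 9)*(-46 - 1*59) + 99 = (4/7**2)*(-46 - 1*59) + 99 = (4*(1/49))*(-46 - 59) + 99 = (4/49)*(-105) + 99 = -60/7 + 99 = 633/7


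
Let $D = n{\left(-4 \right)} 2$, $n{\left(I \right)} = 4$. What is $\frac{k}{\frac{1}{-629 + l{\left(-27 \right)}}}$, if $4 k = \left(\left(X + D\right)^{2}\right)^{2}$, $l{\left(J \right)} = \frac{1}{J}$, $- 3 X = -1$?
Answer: $- \frac{1658593750}{2187} \approx -7.5839 \cdot 10^{5}$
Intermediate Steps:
$X = \frac{1}{3}$ ($X = \left(- \frac{1}{3}\right) \left(-1\right) = \frac{1}{3} \approx 0.33333$)
$D = 8$ ($D = 4 \cdot 2 = 8$)
$k = \frac{390625}{324}$ ($k = \frac{\left(\left(\frac{1}{3} + 8\right)^{2}\right)^{2}}{4} = \frac{\left(\left(\frac{25}{3}\right)^{2}\right)^{2}}{4} = \frac{\left(\frac{625}{9}\right)^{2}}{4} = \frac{1}{4} \cdot \frac{390625}{81} = \frac{390625}{324} \approx 1205.6$)
$\frac{k}{\frac{1}{-629 + l{\left(-27 \right)}}} = \frac{390625}{324 \frac{1}{-629 + \frac{1}{-27}}} = \frac{390625}{324 \frac{1}{-629 - \frac{1}{27}}} = \frac{390625}{324 \frac{1}{- \frac{16984}{27}}} = \frac{390625}{324 \left(- \frac{27}{16984}\right)} = \frac{390625}{324} \left(- \frac{16984}{27}\right) = - \frac{1658593750}{2187}$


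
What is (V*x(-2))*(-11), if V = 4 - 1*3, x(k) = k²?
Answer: -44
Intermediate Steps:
V = 1 (V = 4 - 3 = 1)
(V*x(-2))*(-11) = (1*(-2)²)*(-11) = (1*4)*(-11) = 4*(-11) = -44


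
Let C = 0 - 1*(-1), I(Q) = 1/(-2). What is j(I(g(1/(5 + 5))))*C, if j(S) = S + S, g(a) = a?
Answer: -1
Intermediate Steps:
I(Q) = -½ (I(Q) = 1*(-½) = -½)
j(S) = 2*S
C = 1 (C = 0 + 1 = 1)
j(I(g(1/(5 + 5))))*C = (2*(-½))*1 = -1*1 = -1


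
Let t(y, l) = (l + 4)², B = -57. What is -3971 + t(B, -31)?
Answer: -3242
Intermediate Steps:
t(y, l) = (4 + l)²
-3971 + t(B, -31) = -3971 + (4 - 31)² = -3971 + (-27)² = -3971 + 729 = -3242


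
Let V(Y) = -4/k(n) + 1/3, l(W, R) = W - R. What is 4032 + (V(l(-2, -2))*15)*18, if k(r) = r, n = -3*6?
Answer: 4182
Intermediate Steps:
n = -18
V(Y) = 5/9 (V(Y) = -4/(-18) + 1/3 = -4*(-1/18) + 1*(⅓) = 2/9 + ⅓ = 5/9)
4032 + (V(l(-2, -2))*15)*18 = 4032 + ((5/9)*15)*18 = 4032 + (25/3)*18 = 4032 + 150 = 4182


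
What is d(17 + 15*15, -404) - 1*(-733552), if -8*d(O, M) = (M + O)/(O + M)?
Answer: 5868415/8 ≈ 7.3355e+5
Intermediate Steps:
d(O, M) = -⅛ (d(O, M) = -(M + O)/(8*(O + M)) = -(M + O)/(8*(M + O)) = -⅛*1 = -⅛)
d(17 + 15*15, -404) - 1*(-733552) = -⅛ - 1*(-733552) = -⅛ + 733552 = 5868415/8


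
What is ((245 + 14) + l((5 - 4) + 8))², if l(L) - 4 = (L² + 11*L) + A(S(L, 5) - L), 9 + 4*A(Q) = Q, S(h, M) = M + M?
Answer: 194481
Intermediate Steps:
S(h, M) = 2*M
A(Q) = -9/4 + Q/4
l(L) = 17/4 + L² + 43*L/4 (l(L) = 4 + ((L² + 11*L) + (-9/4 + (2*5 - L)/4)) = 4 + ((L² + 11*L) + (-9/4 + (10 - L)/4)) = 4 + ((L² + 11*L) + (-9/4 + (5/2 - L/4))) = 4 + ((L² + 11*L) + (¼ - L/4)) = 4 + (¼ + L² + 43*L/4) = 17/4 + L² + 43*L/4)
((245 + 14) + l((5 - 4) + 8))² = ((245 + 14) + (17/4 + ((5 - 4) + 8)² + 43*((5 - 4) + 8)/4))² = (259 + (17/4 + (1 + 8)² + 43*(1 + 8)/4))² = (259 + (17/4 + 9² + (43/4)*9))² = (259 + (17/4 + 81 + 387/4))² = (259 + 182)² = 441² = 194481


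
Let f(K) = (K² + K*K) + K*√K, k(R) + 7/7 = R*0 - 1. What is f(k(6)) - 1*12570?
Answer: -12562 - 2*I*√2 ≈ -12562.0 - 2.8284*I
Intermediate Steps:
k(R) = -2 (k(R) = -1 + (R*0 - 1) = -1 + (0 - 1) = -1 - 1 = -2)
f(K) = K^(3/2) + 2*K² (f(K) = (K² + K²) + K^(3/2) = 2*K² + K^(3/2) = K^(3/2) + 2*K²)
f(k(6)) - 1*12570 = ((-2)^(3/2) + 2*(-2)²) - 1*12570 = (-2*I*√2 + 2*4) - 12570 = (-2*I*√2 + 8) - 12570 = (8 - 2*I*√2) - 12570 = -12562 - 2*I*√2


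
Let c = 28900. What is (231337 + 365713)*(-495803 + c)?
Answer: -278764436150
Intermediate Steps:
(231337 + 365713)*(-495803 + c) = (231337 + 365713)*(-495803 + 28900) = 597050*(-466903) = -278764436150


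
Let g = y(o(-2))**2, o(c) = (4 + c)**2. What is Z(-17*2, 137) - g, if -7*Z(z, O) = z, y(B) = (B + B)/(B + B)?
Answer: 27/7 ≈ 3.8571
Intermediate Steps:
y(B) = 1 (y(B) = (2*B)/((2*B)) = (2*B)*(1/(2*B)) = 1)
Z(z, O) = -z/7
g = 1 (g = 1**2 = 1)
Z(-17*2, 137) - g = -(-17)*2/7 - 1*1 = -1/7*(-34) - 1 = 34/7 - 1 = 27/7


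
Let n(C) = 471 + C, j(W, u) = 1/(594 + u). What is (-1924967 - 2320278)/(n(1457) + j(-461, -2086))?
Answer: -1266781108/575315 ≈ -2201.9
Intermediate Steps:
(-1924967 - 2320278)/(n(1457) + j(-461, -2086)) = (-1924967 - 2320278)/((471 + 1457) + 1/(594 - 2086)) = -4245245/(1928 + 1/(-1492)) = -4245245/(1928 - 1/1492) = -4245245/2876575/1492 = -4245245*1492/2876575 = -1266781108/575315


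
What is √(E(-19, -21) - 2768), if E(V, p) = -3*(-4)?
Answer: 2*I*√689 ≈ 52.498*I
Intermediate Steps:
E(V, p) = 12
√(E(-19, -21) - 2768) = √(12 - 2768) = √(-2756) = 2*I*√689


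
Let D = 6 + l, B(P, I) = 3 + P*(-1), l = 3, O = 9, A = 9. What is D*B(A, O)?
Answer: -54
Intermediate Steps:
B(P, I) = 3 - P
D = 9 (D = 6 + 3 = 9)
D*B(A, O) = 9*(3 - 1*9) = 9*(3 - 9) = 9*(-6) = -54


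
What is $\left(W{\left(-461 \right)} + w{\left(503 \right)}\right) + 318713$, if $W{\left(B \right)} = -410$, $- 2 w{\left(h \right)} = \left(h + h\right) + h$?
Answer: $\frac{635097}{2} \approx 3.1755 \cdot 10^{5}$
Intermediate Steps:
$w{\left(h \right)} = - \frac{3 h}{2}$ ($w{\left(h \right)} = - \frac{\left(h + h\right) + h}{2} = - \frac{2 h + h}{2} = - \frac{3 h}{2}$)
$\left(W{\left(-461 \right)} + w{\left(503 \right)}\right) + 318713 = \left(-410 - \frac{1509}{2}\right) + 318713 = - \frac{2329}{2} + 318713 = \frac{635097}{2}$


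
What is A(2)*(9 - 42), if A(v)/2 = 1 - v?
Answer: 66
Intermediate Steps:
A(v) = 2 - 2*v (A(v) = 2*(1 - v) = 2 - 2*v)
A(2)*(9 - 42) = (2 - 2*2)*(9 - 42) = (2 - 4)*(-33) = -2*(-33) = 66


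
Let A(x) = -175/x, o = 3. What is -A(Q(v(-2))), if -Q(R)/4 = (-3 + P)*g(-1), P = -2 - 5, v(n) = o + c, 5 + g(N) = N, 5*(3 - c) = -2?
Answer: -35/48 ≈ -0.72917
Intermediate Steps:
c = 17/5 (c = 3 - ⅕*(-2) = 3 + ⅖ = 17/5 ≈ 3.4000)
g(N) = -5 + N
v(n) = 32/5 (v(n) = 3 + 17/5 = 32/5)
P = -7
Q(R) = -240 (Q(R) = -4*(-3 - 7)*(-5 - 1) = -(-40)*(-6) = -4*60 = -240)
-A(Q(v(-2))) = -(-175)/(-240) = -(-175)*(-1)/240 = -1*35/48 = -35/48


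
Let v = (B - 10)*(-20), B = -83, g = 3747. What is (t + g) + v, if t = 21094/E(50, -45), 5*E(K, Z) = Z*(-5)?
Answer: 273409/45 ≈ 6075.8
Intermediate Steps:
E(K, Z) = -Z (E(K, Z) = (Z*(-5))/5 = (-5*Z)/5 = -Z)
v = 1860 (v = (-83 - 10)*(-20) = -93*(-20) = 1860)
t = 21094/45 (t = 21094/((-1*(-45))) = 21094/45 ≈ 468.76)
(t + g) + v = (21094/45 + 3747) + 1860 = 189709/45 + 1860 = 273409/45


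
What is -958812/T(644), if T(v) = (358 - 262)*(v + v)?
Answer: -79901/10304 ≈ -7.7544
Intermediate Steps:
T(v) = 192*v (T(v) = 96*(2*v) = 192*v)
-958812/T(644) = -958812/(192*644) = -958812/123648 = -958812*1/123648 = -79901/10304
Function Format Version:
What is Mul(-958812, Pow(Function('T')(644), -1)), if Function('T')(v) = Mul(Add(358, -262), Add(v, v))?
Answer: Rational(-79901, 10304) ≈ -7.7544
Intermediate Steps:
Function('T')(v) = Mul(192, v) (Function('T')(v) = Mul(96, Mul(2, v)) = Mul(192, v))
Mul(-958812, Pow(Function('T')(644), -1)) = Mul(-958812, Pow(Mul(192, 644), -1)) = Mul(-958812, Pow(123648, -1)) = Mul(-958812, Rational(1, 123648)) = Rational(-79901, 10304)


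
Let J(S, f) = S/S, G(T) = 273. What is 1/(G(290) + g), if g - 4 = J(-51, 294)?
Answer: 1/278 ≈ 0.0035971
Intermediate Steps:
J(S, f) = 1
g = 5 (g = 4 + 1 = 5)
1/(G(290) + g) = 1/(273 + 5) = 1/278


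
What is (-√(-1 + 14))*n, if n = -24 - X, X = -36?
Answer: -12*√13 ≈ -43.267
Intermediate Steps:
n = 12 (n = -24 - 1*(-36) = -24 + 36 = 12)
(-√(-1 + 14))*n = -√(-1 + 14)*12 = -√13*12 = -12*√13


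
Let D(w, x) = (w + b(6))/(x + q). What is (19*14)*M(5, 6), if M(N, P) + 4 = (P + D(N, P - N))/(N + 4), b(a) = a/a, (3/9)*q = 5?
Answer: -10507/12 ≈ -875.58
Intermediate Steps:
q = 15 (q = 3*5 = 15)
b(a) = 1
D(w, x) = (1 + w)/(15 + x) (D(w, x) = (w + 1)/(x + 15) = (1 + w)/(15 + x))
M(N, P) = -4 + (P + (1 + N)/(15 + P - N))/(4 + N) (M(N, P) = -4 + (P + (1 + N)/(15 + (P - N)))/(N + 4) = -4 + (P + (1 + N)/(15 + P - N))/(4 + N))
(19*14)*M(5, 6) = (19*14)*((-1 - 1*5 - (-15 + 5 - 1*6)*(16 - 1*6 + 4*5))/((4 + 5)*(-15 + 5 - 1*6))) = 266*((-1 - 5 - (-15 + 5 - 6)*(16 - 6 + 20))/(9*(-15 + 5 - 6))) = 266*((⅑)*(-1 - 5 - 1*(-16)*30)/(-16)) = 266*((⅑)*(-1/16)*(-1 - 5 + 480)) = 266*((⅑)*(-1/16)*474) = 266*(-79/24) = -10507/12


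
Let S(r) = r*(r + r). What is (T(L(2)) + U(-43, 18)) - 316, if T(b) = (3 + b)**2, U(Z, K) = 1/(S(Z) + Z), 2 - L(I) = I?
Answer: -1122084/3655 ≈ -307.00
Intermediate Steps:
L(I) = 2 - I
S(r) = 2*r**2 (S(r) = r*(2*r) = 2*r**2)
U(Z, K) = 1/(Z + 2*Z**2) (U(Z, K) = 1/(2*Z**2 + Z) = 1/(Z + 2*Z**2))
(T(L(2)) + U(-43, 18)) - 316 = ((3 + (2 - 1*2))**2 + 1/((-43)*(1 + 2*(-43)))) - 316 = ((3 + (2 - 2))**2 - 1/(43*(1 - 86))) - 316 = ((3 + 0)**2 - 1/43/(-85)) - 316 = (3**2 - 1/43*(-1/85)) - 316 = (9 + 1/3655) - 316 = 32896/3655 - 316 = -1122084/3655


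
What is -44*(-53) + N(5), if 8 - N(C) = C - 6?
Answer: 2341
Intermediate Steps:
N(C) = 14 - C (N(C) = 8 - (C - 6) = 8 - (-6 + C) = 8 + (6 - C) = 14 - C)
-44*(-53) + N(5) = -44*(-53) + (14 - 1*5) = 2332 + (14 - 5) = 2332 + 9 = 2341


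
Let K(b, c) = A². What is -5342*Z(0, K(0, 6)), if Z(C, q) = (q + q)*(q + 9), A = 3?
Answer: -1730808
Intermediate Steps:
K(b, c) = 9 (K(b, c) = 3² = 9)
Z(C, q) = 2*q*(9 + q) (Z(C, q) = (2*q)*(9 + q) = 2*q*(9 + q))
-5342*Z(0, K(0, 6)) = -10684*9*(9 + 9) = -10684*9*18 = -5342*324 = -1730808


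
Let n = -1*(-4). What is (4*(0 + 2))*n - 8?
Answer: 24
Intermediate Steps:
n = 4
(4*(0 + 2))*n - 8 = (4*(0 + 2))*4 - 8 = (4*2)*4 - 8 = 8*4 - 8 = 32 - 8 = 24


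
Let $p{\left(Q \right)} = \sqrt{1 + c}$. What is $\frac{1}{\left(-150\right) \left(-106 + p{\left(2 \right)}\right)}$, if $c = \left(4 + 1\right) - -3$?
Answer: $\frac{1}{15450} \approx 6.4725 \cdot 10^{-5}$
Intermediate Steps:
$c = 8$ ($c = 5 + 3 = 8$)
$p{\left(Q \right)} = 3$ ($p{\left(Q \right)} = \sqrt{1 + 8} = \sqrt{9} = 3$)
$\frac{1}{\left(-150\right) \left(-106 + p{\left(2 \right)}\right)} = \frac{1}{\left(-150\right) \left(-106 + 3\right)} = \frac{1}{\left(-150\right) \left(-103\right)} = \frac{1}{15450}$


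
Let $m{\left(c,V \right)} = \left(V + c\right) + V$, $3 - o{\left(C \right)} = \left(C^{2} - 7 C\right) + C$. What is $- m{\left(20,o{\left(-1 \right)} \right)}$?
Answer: $-12$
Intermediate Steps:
$o{\left(C \right)} = 3 - C^{2} + 6 C$ ($o{\left(C \right)} = 3 - \left(\left(C^{2} - 7 C\right) + C\right) = 3 - \left(C^{2} - 6 C\right) = 3 - C^{2} + 6 C$)
$m{\left(c,V \right)} = c + 2 V$
$- m{\left(20,o{\left(-1 \right)} \right)} = - (20 + 2 \left(3 - \left(-1\right)^{2} + 6 \left(-1\right)\right)) = - (20 + 2 \left(3 - 1 - 6\right)) = - (20 + 2 \left(-4\right)) = - (20 - 8) = \left(-1\right) 12 = -12$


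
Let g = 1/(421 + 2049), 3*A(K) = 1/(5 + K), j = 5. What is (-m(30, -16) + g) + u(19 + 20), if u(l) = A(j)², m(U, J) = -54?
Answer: 12004537/222300 ≈ 54.002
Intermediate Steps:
A(K) = 1/(3*(5 + K))
u(l) = 1/900 (u(l) = (1/(3*(5 + 5)))² = ((⅓)/10)² = ((⅓)*(⅒))² = (1/30)² = 1/900)
g = 1/2470 ≈ 0.00040486
(-m(30, -16) + g) + u(19 + 20) = (-1*(-54) + 1/2470) + 1/900 = (54 + 1/2470) + 1/900 = 133381/2470 + 1/900 = 12004537/222300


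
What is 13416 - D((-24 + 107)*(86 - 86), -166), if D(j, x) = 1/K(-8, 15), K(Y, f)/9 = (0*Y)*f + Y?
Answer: 965953/72 ≈ 13416.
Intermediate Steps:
K(Y, f) = 9*Y (K(Y, f) = 9*((0*Y)*f + Y) = 9*(0*f + Y) = 9*(0 + Y) = 9*Y)
D(j, x) = -1/72 (D(j, x) = 1/(9*(-8)) = 1/(-72) = -1/72)
13416 - D((-24 + 107)*(86 - 86), -166) = 13416 - 1*(-1/72) = 13416 + 1/72 = 965953/72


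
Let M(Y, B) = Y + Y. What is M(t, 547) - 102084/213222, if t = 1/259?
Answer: -4335552/9204083 ≈ -0.47105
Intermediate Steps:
t = 1/259 ≈ 0.0038610
M(Y, B) = 2*Y
M(t, 547) - 102084/213222 = 2*(1/259) - 102084/213222 = 2/259 - 102084/213222 = 2/259 - 1*17014/35537 = 2/259 - 17014/35537 = -4335552/9204083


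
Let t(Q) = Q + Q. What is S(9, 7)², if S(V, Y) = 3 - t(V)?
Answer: 225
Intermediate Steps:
t(Q) = 2*Q
S(V, Y) = 3 - 2*V
S(9, 7)² = (3 - 2*9)² = (3 - 18)² = (-15)² = 225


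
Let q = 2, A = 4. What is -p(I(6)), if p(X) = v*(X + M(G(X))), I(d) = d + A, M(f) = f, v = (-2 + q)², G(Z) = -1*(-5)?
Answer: 0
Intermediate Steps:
G(Z) = 5
v = 0 (v = (-2 + 2)² = 0² = 0)
I(d) = 4 + d (I(d) = d + 4 = 4 + d)
p(X) = 0 (p(X) = 0*(X + 5) = 0*(5 + X) = 0)
-p(I(6)) = -1*0 = 0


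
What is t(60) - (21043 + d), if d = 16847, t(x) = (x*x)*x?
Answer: 178110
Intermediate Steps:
t(x) = x**3 (t(x) = x**2*x = x**3)
t(60) - (21043 + d) = 60**3 - (21043 + 16847) = 216000 - 1*37890 = 216000 - 37890 = 178110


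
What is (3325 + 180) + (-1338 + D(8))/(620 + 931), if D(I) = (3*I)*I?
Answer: 1811703/517 ≈ 3504.3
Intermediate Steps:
D(I) = 3*I²
(3325 + 180) + (-1338 + D(8))/(620 + 931) = (3325 + 180) + (-1338 + 3*8²)/(620 + 931) = 3505 + (-1338 + 3*64)/1551 = 3505 + (-1338 + 192)*(1/1551) = 3505 - 1146*1/1551 = 3505 - 382/517 = 1811703/517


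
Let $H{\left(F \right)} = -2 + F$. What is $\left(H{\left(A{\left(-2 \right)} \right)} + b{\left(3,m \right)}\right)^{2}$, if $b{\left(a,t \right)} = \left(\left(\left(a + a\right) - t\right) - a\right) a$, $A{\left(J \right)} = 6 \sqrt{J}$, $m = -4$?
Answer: $289 + 228 i \sqrt{2} \approx 289.0 + 322.44 i$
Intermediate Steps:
$b{\left(a,t \right)} = a \left(a - t\right)$ ($b{\left(a,t \right)} = \left(\left(2 a - t\right) - a\right) a = \left(\left(- t + 2 a\right) - a\right) a = \left(a - t\right) a = a \left(a - t\right)$)
$\left(H{\left(A{\left(-2 \right)} \right)} + b{\left(3,m \right)}\right)^{2} = \left(\left(-2 + 6 \sqrt{-2}\right) + 3 \left(3 - -4\right)\right)^{2} = \left(\left(-2 + 6 i \sqrt{2}\right) + 3 \left(3 + 4\right)\right)^{2} = \left(\left(-2 + 6 i \sqrt{2}\right) + 3 \cdot 7\right)^{2} = \left(\left(-2 + 6 i \sqrt{2}\right) + 21\right)^{2} = \left(19 + 6 i \sqrt{2}\right)^{2}$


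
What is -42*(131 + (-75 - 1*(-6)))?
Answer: -2604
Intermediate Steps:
-42*(131 + (-75 - 1*(-6))) = -42*(131 + (-75 + 6)) = -42*(131 - 69) = -42*62 = -2604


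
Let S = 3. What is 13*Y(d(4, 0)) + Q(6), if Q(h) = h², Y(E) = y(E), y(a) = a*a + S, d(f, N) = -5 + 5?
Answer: 75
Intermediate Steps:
d(f, N) = 0
y(a) = 3 + a² (y(a) = a*a + 3 = a² + 3 = 3 + a²)
Y(E) = 3 + E²
13*Y(d(4, 0)) + Q(6) = 13*(3 + 0²) + 6² = 13*(3 + 0) + 36 = 13*3 + 36 = 39 + 36 = 75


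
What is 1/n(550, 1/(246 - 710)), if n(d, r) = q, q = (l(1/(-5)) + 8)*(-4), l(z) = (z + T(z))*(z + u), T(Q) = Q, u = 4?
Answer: -25/648 ≈ -0.038580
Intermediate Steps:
l(z) = 2*z*(4 + z) (l(z) = (z + z)*(z + 4) = (2*z)*(4 + z) = 2*z*(4 + z))
q = -648/25 (q = (2*(4 + 1/(-5))/(-5) + 8)*(-4) = (2*(-⅕)*(4 - ⅕) + 8)*(-4) = (2*(-⅕)*(19/5) + 8)*(-4) = (-38/25 + 8)*(-4) = (162/25)*(-4) = -648/25 ≈ -25.920)
n(d, r) = -648/25
1/n(550, 1/(246 - 710)) = 1/(-648/25) = -25/648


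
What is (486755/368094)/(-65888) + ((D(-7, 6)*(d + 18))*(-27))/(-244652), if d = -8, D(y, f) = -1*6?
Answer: -317813782975/47851124552256 ≈ -0.0066417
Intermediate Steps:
D(y, f) = -6
(486755/368094)/(-65888) + ((D(-7, 6)*(d + 18))*(-27))/(-244652) = (486755/368094)/(-65888) + (-6*(-8 + 18)*(-27))/(-244652) = (486755*(1/368094))*(-1/65888) + (-6*10*(-27))*(-1/244652) = (486755/368094)*(-1/65888) - 60*(-27)*(-1/244652) = -486755/24252977472 + 1620*(-1/244652) = -486755/24252977472 - 405/61163 = -317813782975/47851124552256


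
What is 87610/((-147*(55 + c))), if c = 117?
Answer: -43805/12642 ≈ -3.4650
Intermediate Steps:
87610/((-147*(55 + c))) = 87610/((-147*(55 + 117))) = 87610/((-147*172)) = 87610/(-25284) = 87610*(-1/25284) = -43805/12642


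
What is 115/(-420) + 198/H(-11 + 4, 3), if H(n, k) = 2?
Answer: 8293/84 ≈ 98.726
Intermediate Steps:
115/(-420) + 198/H(-11 + 4, 3) = 115/(-420) + 198/2 = 115*(-1/420) + 198*(1/2) = -23/84 + 99 = 8293/84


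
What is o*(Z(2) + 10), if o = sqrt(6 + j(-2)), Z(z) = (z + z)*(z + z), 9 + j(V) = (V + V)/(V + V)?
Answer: 26*I*sqrt(2) ≈ 36.77*I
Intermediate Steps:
j(V) = -8 (j(V) = -9 + (V + V)/(V + V) = -9 + (2*V)/((2*V)) = -9 + (2*V)*(1/(2*V)) = -9 + 1 = -8)
Z(z) = 4*z**2 (Z(z) = (2*z)*(2*z) = 4*z**2)
o = I*sqrt(2) (o = sqrt(6 - 8) = sqrt(-2) = I*sqrt(2) ≈ 1.4142*I)
o*(Z(2) + 10) = (I*sqrt(2))*(4*2**2 + 10) = (I*sqrt(2))*(4*4 + 10) = (I*sqrt(2))*(16 + 10) = (I*sqrt(2))*26 = 26*I*sqrt(2)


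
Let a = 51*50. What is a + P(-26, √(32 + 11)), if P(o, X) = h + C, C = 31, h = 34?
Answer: 2615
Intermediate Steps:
P(o, X) = 65 (P(o, X) = 34 + 31 = 65)
a = 2550
a + P(-26, √(32 + 11)) = 2550 + 65 = 2615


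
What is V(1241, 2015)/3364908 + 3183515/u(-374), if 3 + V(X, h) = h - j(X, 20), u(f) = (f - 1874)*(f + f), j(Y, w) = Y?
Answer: 892794294267/471508855136 ≈ 1.8935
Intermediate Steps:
u(f) = 2*f*(-1874 + f) (u(f) = (-1874 + f)*(2*f) = 2*f*(-1874 + f))
V(X, h) = -3 + h - X (V(X, h) = -3 + (h - X) = -3 + h - X)
V(1241, 2015)/3364908 + 3183515/u(-374) = (-3 + 2015 - 1*1241)/3364908 + 3183515/((2*(-374)*(-1874 - 374))) = (-3 + 2015 - 1241)*(1/3364908) + 3183515/((2*(-374)*(-2248))) = 771*(1/3364908) + 3183515/1681504 = 257/1121636 + 3183515*(1/1681504) = 257/1121636 + 3183515/1681504 = 892794294267/471508855136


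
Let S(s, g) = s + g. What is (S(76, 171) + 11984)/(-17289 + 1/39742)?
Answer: -486084402/687099437 ≈ -0.70744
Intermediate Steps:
S(s, g) = g + s
(S(76, 171) + 11984)/(-17289 + 1/39742) = ((171 + 76) + 11984)/(-17289 + 1/39742) = (247 + 11984)/(-17289 + 1/39742) = 12231/(-687099437/39742) = 12231*(-39742/687099437) = -486084402/687099437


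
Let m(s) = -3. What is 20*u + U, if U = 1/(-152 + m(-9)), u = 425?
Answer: 1317499/155 ≈ 8500.0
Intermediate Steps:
U = -1/155 (U = 1/(-152 - 3) = 1/(-155) = -1/155 ≈ -0.0064516)
20*u + U = 20*425 - 1/155 = 8500 - 1/155 = 1317499/155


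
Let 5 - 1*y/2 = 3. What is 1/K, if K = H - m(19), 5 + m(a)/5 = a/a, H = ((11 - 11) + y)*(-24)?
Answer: -1/76 ≈ -0.013158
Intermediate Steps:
y = 4 (y = 10 - 2*3 = 10 - 6 = 4)
H = -96 (H = ((11 - 11) + 4)*(-24) = (0 + 4)*(-24) = 4*(-24) = -96)
m(a) = -20 (m(a) = -25 + 5*(a/a) = -25 + 5*1 = -25 + 5 = -20)
K = -76 (K = -96 - 1*(-20) = -96 + 20 = -76)
1/K = 1/(-76) = -1/76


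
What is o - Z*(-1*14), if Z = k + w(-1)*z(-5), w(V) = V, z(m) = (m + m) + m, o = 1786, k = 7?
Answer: 2094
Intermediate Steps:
z(m) = 3*m (z(m) = 2*m + m = 3*m)
Z = 22 (Z = 7 - 3*(-5) = 7 - 1*(-15) = 7 + 15 = 22)
o - Z*(-1*14) = 1786 - 22*(-1*14) = 1786 - 22*(-14) = 1786 - 1*(-308) = 1786 + 308 = 2094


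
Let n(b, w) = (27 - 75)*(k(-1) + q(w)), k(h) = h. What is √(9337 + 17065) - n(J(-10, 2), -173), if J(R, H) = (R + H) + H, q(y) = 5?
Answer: 192 + √26402 ≈ 354.49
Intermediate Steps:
J(R, H) = R + 2*H (J(R, H) = (H + R) + H = R + 2*H)
n(b, w) = -192 (n(b, w) = (27 - 75)*(-1 + 5) = -48*4 = -192)
√(9337 + 17065) - n(J(-10, 2), -173) = √(9337 + 17065) - 1*(-192) = √26402 + 192 = 192 + √26402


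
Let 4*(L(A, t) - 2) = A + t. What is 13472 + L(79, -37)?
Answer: 26969/2 ≈ 13485.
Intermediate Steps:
L(A, t) = 2 + A/4 + t/4 (L(A, t) = 2 + (A + t)/4 = 2 + (A/4 + t/4) = 2 + A/4 + t/4)
13472 + L(79, -37) = 13472 + (2 + (1/4)*79 + (1/4)*(-37)) = 13472 + (2 + 79/4 - 37/4) = 13472 + 25/2 = 26969/2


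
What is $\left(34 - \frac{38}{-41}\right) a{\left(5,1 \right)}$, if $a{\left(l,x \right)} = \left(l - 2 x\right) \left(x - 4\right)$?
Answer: $- \frac{12888}{41} \approx -314.34$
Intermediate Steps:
$a{\left(l,x \right)} = \left(-4 + x\right) \left(l - 2 x\right)$ ($a{\left(l,x \right)} = \left(l - 2 x\right) \left(-4 + x\right) = \left(-4 + x\right) \left(l - 2 x\right)$)
$\left(34 - \frac{38}{-41}\right) a{\left(5,1 \right)} = \left(34 - \frac{38}{-41}\right) \left(\left(-4\right) 5 - 2 \cdot 1^{2} + 8 \cdot 1 + 5 \cdot 1\right) = \left(34 - - \frac{38}{41}\right) \left(-20 - 2 + 8 + 5\right) = \left(34 + \frac{38}{41}\right) \left(-20 - 2 + 8 + 5\right) = \frac{1432}{41} \left(-9\right) = - \frac{12888}{41}$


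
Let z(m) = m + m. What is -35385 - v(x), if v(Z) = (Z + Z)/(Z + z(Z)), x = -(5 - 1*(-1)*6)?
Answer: -106157/3 ≈ -35386.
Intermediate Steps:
z(m) = 2*m
x = -11 (x = -(5 - (-1)*6) = -(5 - 1*(-6)) = -(5 + 6) = -1*11 = -11)
v(Z) = ⅔ (v(Z) = (Z + Z)/(Z + 2*Z) = (2*Z)/((3*Z)) = (2*Z)*(1/(3*Z)) = ⅔)
-35385 - v(x) = -35385 - 1*⅔ = -35385 - ⅔ = -106157/3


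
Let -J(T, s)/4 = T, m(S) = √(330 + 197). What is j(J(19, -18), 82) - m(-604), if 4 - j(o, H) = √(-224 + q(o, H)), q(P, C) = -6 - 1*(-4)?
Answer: 4 - √527 - I*√226 ≈ -18.956 - 15.033*I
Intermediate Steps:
m(S) = √527
q(P, C) = -2 (q(P, C) = -6 + 4 = -2)
J(T, s) = -4*T
j(o, H) = 4 - I*√226 (j(o, H) = 4 - √(-224 - 2) = 4 - √(-226) = 4 - I*√226)
j(J(19, -18), 82) - m(-604) = (4 - I*√226) - √527 = 4 - √527 - I*√226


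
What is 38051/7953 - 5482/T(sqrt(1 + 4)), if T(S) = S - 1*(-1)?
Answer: 21875275/15906 - 2741*sqrt(5)/2 ≈ -1689.2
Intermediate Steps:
T(S) = 1 + S (T(S) = S + 1 = 1 + S)
38051/7953 - 5482/T(sqrt(1 + 4)) = 38051/7953 - 5482/(1 + sqrt(1 + 4)) = 38051*(1/7953) - 5482/(1 + sqrt(5)) = 38051/7953 - 5482/(1 + sqrt(5))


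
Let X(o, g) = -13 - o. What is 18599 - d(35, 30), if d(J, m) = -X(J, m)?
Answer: 18551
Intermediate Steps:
d(J, m) = 13 + J (d(J, m) = -(-13 - J) = 13 + J)
18599 - d(35, 30) = 18599 - (13 + 35) = 18599 - 1*48 = 18599 - 48 = 18551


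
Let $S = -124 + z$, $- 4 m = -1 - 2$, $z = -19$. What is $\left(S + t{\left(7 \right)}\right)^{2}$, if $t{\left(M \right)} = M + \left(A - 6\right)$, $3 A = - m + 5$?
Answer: $\frac{2845969}{144} \approx 19764.0$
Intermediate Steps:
$m = \frac{3}{4}$ ($m = - \frac{-1 - 2}{4} = \left(- \frac{1}{4}\right) \left(-3\right) = \frac{3}{4} \approx 0.75$)
$S = -143$ ($S = -124 - 19 = -143$)
$A = \frac{17}{12}$ ($A = \frac{\left(-1\right) \frac{3}{4} + 5}{3} = \frac{- \frac{3}{4} + 5}{3} = \frac{1}{3} \cdot \frac{17}{4} = \frac{17}{12} \approx 1.4167$)
$t{\left(M \right)} = - \frac{55}{12} + M$ ($t{\left(M \right)} = M + \left(\frac{17}{12} - 6\right) = M - \frac{55}{12} = - \frac{55}{12} + M$)
$\left(S + t{\left(7 \right)}\right)^{2} = \left(-143 + \left(- \frac{55}{12} + 7\right)\right)^{2} = \left(-143 + \frac{29}{12}\right)^{2} = \left(- \frac{1687}{12}\right)^{2} = \frac{2845969}{144}$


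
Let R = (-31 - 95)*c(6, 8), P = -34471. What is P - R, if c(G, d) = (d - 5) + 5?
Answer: -33463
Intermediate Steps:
c(G, d) = d (c(G, d) = (-5 + d) + 5 = d)
R = -1008 (R = (-31 - 95)*8 = -126*8 = -1008)
P - R = -34471 - 1*(-1008) = -34471 + 1008 = -33463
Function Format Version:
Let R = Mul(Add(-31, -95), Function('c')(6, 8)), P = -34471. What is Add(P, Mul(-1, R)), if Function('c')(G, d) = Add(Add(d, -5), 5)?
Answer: -33463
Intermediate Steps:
Function('c')(G, d) = d (Function('c')(G, d) = Add(Add(-5, d), 5) = d)
R = -1008 (R = Mul(Add(-31, -95), 8) = Mul(-126, 8) = -1008)
Add(P, Mul(-1, R)) = Add(-34471, Mul(-1, -1008)) = Add(-34471, 1008) = -33463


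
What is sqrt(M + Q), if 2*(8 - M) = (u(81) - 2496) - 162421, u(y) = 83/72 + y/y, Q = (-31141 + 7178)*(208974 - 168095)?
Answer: I*sqrt(141048145667)/12 ≈ 31297.0*I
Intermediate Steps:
Q = -979583477 (Q = -23963*40879 = -979583477)
u(y) = 155/72 (u(y) = 83*(1/72) + 1 = 83/72 + 1 = 155/72)
M = 11875021/144 (M = 8 - ((155/72 - 2496) - 162421)/2 = 8 - (-179557/72 - 162421)/2 = 8 - 1/2*(-11873869/72) = 8 + 11873869/144 = 11875021/144 ≈ 82465.)
sqrt(M + Q) = sqrt(11875021/144 - 979583477) = sqrt(-141048145667/144) = I*sqrt(141048145667)/12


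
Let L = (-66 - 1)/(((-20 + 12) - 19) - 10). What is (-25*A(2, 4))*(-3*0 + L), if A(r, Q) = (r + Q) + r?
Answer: -13400/37 ≈ -362.16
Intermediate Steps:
A(r, Q) = Q + 2*r (A(r, Q) = (Q + r) + r = Q + 2*r)
L = 67/37 (L = -67/((-8 - 19) - 10) = -67/(-27 - 10) = -67/(-37) = -67*(-1/37) = 67/37 ≈ 1.8108)
(-25*A(2, 4))*(-3*0 + L) = (-25*(4 + 2*2))*(-3*0 + 67/37) = (-25*(4 + 4))*(0 + 67/37) = -25*8*(67/37) = -200*67/37 = -13400/37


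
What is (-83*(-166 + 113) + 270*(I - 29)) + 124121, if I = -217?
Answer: 62100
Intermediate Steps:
(-83*(-166 + 113) + 270*(I - 29)) + 124121 = (-83*(-166 + 113) + 270*(-217 - 29)) + 124121 = (-83*(-53) + 270*(-246)) + 124121 = (4399 - 66420) + 124121 = -62021 + 124121 = 62100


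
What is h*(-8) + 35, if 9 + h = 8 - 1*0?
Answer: 43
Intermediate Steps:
h = -1 (h = -9 + (8 - 1*0) = -9 + (8 + 0) = -9 + 8 = -1)
h*(-8) + 35 = -1*(-8) + 35 = 8 + 35 = 43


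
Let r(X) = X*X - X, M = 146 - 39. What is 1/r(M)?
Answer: 1/11342 ≈ 8.8168e-5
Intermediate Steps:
M = 107
r(X) = X² - X
1/r(M) = 1/(107*(-1 + 107)) = 1/(107*106) = 1/11342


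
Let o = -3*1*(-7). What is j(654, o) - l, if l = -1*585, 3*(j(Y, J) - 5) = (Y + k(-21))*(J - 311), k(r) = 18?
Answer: -64370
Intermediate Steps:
o = 21 (o = -3*(-7) = 21)
j(Y, J) = 5 + (-311 + J)*(18 + Y)/3 (j(Y, J) = 5 + ((Y + 18)*(J - 311))/3 = 5 + ((18 + Y)*(-311 + J))/3 = 5 + ((-311 + J)*(18 + Y))/3 = 5 + (-311 + J)*(18 + Y)/3)
l = -585
j(654, o) - l = (-1861 + 6*21 - 311/3*654 + (1/3)*21*654) - 1*(-585) = (-1861 + 126 - 67798 + 4578) + 585 = -64955 + 585 = -64370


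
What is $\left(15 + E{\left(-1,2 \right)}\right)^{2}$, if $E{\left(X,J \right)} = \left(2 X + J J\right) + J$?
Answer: $361$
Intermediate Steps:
$E{\left(X,J \right)} = J + J^{2} + 2 X$ ($E{\left(X,J \right)} = \left(2 X + J^{2}\right) + J = \left(J^{2} + 2 X\right) + J = J + J^{2} + 2 X$)
$\left(15 + E{\left(-1,2 \right)}\right)^{2} = \left(15 + \left(2 + 2^{2} + 2 \left(-1\right)\right)\right)^{2} = \left(15 + \left(2 + 4 - 2\right)\right)^{2} = \left(15 + 4\right)^{2} = 19^{2} = 361$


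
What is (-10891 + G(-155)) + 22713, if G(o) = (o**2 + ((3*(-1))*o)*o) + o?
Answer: -36383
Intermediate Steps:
G(o) = o - 2*o**2 (G(o) = (o**2 + (-3*o)*o) + o = (o**2 - 3*o**2) + o = -2*o**2 + o = o - 2*o**2)
(-10891 + G(-155)) + 22713 = (-10891 - 155*(1 - 2*(-155))) + 22713 = (-10891 - 155*(1 + 310)) + 22713 = (-10891 - 155*311) + 22713 = (-10891 - 48205) + 22713 = -59096 + 22713 = -36383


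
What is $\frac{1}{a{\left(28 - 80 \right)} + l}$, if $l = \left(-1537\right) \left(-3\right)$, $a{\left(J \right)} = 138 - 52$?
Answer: $\frac{1}{4697} \approx 0.0002129$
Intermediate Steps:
$a{\left(J \right)} = 86$
$l = 4611$
$\frac{1}{a{\left(28 - 80 \right)} + l} = \frac{1}{86 + 4611} = \frac{1}{4697}$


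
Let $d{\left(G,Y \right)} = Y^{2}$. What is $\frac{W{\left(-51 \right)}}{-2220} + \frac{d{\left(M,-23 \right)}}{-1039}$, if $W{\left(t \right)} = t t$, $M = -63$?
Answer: $- \frac{1292273}{768860} \approx -1.6808$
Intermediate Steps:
$W{\left(t \right)} = t^{2}$
$\frac{W{\left(-51 \right)}}{-2220} + \frac{d{\left(M,-23 \right)}}{-1039} = \frac{\left(-51\right)^{2}}{-2220} + \frac{\left(-23\right)^{2}}{-1039} = 2601 \left(- \frac{1}{2220}\right) + 529 \left(- \frac{1}{1039}\right) = - \frac{867}{740} - \frac{529}{1039} = - \frac{1292273}{768860}$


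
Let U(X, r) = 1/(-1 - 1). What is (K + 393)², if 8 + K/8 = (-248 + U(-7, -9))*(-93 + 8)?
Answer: 28665537481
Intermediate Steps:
U(X, r) = -½ (U(X, r) = 1/(-2) = -½)
K = 168916 (K = -64 + 8*((-248 - ½)*(-93 + 8)) = -64 + 8*(-497/2*(-85)) = -64 + 8*(42245/2) = -64 + 168980 = 168916)
(K + 393)² = (168916 + 393)² = 169309² = 28665537481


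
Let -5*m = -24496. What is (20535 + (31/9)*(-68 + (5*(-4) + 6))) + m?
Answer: 1131829/45 ≈ 25152.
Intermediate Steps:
m = 24496/5 (m = -⅕*(-24496) = 24496/5 ≈ 4899.2)
(20535 + (31/9)*(-68 + (5*(-4) + 6))) + m = (20535 + (31/9)*(-68 + (5*(-4) + 6))) + 24496/5 = (20535 + (31*(⅑))*(-68 + (-20 + 6))) + 24496/5 = (20535 + 31*(-68 - 14)/9) + 24496/5 = (20535 + (31/9)*(-82)) + 24496/5 = (20535 - 2542/9) + 24496/5 = 182273/9 + 24496/5 = 1131829/45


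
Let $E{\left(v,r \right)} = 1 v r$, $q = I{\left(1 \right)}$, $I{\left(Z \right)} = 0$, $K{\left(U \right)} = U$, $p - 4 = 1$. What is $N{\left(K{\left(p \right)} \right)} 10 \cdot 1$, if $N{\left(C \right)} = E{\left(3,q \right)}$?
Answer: $0$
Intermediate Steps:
$p = 5$ ($p = 4 + 1 = 5$)
$q = 0$
$E{\left(v,r \right)} = r v$ ($E{\left(v,r \right)} = v r = r v$)
$N{\left(C \right)} = 0$ ($N{\left(C \right)} = 0 \cdot 3 = 0$)
$N{\left(K{\left(p \right)} \right)} 10 \cdot 1 = 0 \cdot 10 \cdot 1 = 0 \cdot 1 = 0$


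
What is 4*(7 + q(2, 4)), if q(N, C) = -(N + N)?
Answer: 12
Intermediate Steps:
q(N, C) = -2*N
4*(7 + q(2, 4)) = 4*(7 - 2*2) = 4*(7 - 4) = 4*3 = 12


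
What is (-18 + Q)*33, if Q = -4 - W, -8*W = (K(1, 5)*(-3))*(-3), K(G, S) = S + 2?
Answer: -3729/8 ≈ -466.13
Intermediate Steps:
K(G, S) = 2 + S
W = -63/8 (W = -(2 + 5)*(-3)*(-3)/8 = -7*(-3)*(-3)/8 = -(-21)*(-3)/8 = -1/8*63 = -63/8 ≈ -7.8750)
Q = 31/8 (Q = -4 - 1*(-63/8) = -4 + 63/8 = 31/8 ≈ 3.8750)
(-18 + Q)*33 = (-18 + 31/8)*33 = -113/8*33 = -3729/8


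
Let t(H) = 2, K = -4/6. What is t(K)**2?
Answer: 4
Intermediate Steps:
K = -2/3 (K = -4*1/6 = -2/3 ≈ -0.66667)
t(K)**2 = 2**2 = 4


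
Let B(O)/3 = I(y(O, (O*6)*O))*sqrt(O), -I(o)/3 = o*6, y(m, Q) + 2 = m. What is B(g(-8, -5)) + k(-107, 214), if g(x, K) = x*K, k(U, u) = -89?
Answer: -89 - 4104*sqrt(10) ≈ -13067.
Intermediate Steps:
y(m, Q) = -2 + m
I(o) = -18*o (I(o) = -3*o*6 = -18*o)
g(x, K) = K*x
B(O) = 3*sqrt(O)*(36 - 18*O) (B(O) = 3*((-18*(-2 + O))*sqrt(O)) = 3*((36 - 18*O)*sqrt(O)) = 3*(sqrt(O)*(36 - 18*O)) = 3*sqrt(O)*(36 - 18*O))
B(g(-8, -5)) + k(-107, 214) = 54*sqrt(-5*(-8))*(2 - (-5)*(-8)) - 89 = 54*sqrt(40)*(2 - 1*40) - 89 = 54*(2*sqrt(10))*(2 - 40) - 89 = 54*(2*sqrt(10))*(-38) - 89 = -4104*sqrt(10) - 89 = -89 - 4104*sqrt(10)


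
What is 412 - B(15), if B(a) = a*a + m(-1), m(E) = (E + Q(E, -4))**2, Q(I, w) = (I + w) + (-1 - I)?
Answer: 151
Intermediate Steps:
Q(I, w) = -1 + w
m(E) = (-5 + E)**2 (m(E) = (E + (-1 - 4))**2 = (E - 5)**2 = (-5 + E)**2)
B(a) = 36 + a**2 (B(a) = a*a + (-5 - 1)**2 = a**2 + (-6)**2 = a**2 + 36 = 36 + a**2)
412 - B(15) = 412 - (36 + 15**2) = 412 - (36 + 225) = 412 - 1*261 = 412 - 261 = 151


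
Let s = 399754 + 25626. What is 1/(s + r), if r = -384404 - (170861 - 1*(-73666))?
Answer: -1/203551 ≈ -4.9128e-6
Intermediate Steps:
r = -628931 (r = -384404 - (170861 + 73666) = -384404 - 1*244527 = -384404 - 244527 = -628931)
s = 425380
1/(s + r) = 1/(425380 - 628931) = 1/(-203551) = -1/203551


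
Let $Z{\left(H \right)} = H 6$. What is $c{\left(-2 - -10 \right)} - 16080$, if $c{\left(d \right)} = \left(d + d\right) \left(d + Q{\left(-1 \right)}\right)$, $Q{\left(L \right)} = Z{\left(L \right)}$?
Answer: $-16048$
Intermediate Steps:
$Z{\left(H \right)} = 6 H$
$Q{\left(L \right)} = 6 L$
$c{\left(d \right)} = 2 d \left(-6 + d\right)$ ($c{\left(d \right)} = \left(d + d\right) \left(d + 6 \left(-1\right)\right) = 2 d \left(d - 6\right) = 2 d \left(-6 + d\right)$)
$c{\left(-2 - -10 \right)} - 16080 = 2 \left(-2 - -10\right) \left(-6 - -8\right) - 16080 = 2 \left(-2 + 10\right) \left(-6 + \left(-2 + 10\right)\right) - 16080 = 2 \cdot 8 \left(-6 + 8\right) - 16080 = 2 \cdot 8 \cdot 2 - 16080 = 32 - 16080 = -16048$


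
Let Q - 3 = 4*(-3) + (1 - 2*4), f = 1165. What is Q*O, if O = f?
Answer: -18640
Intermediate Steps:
O = 1165
Q = -16 (Q = 3 + (4*(-3) + (1 - 2*4)) = 3 + (-12 + (1 - 8)) = 3 + (-12 - 7) = 3 - 19 = -16)
Q*O = -16*1165 = -18640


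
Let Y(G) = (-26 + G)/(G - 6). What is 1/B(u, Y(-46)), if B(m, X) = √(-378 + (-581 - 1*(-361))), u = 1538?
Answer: -I*√598/598 ≈ -0.040893*I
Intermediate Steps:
Y(G) = (-26 + G)/(-6 + G)
B(m, X) = I*√598 (B(m, X) = √(-378 + (-581 + 361)) = √(-378 - 220) = √(-598) = I*√598)
1/B(u, Y(-46)) = 1/(I*√598) = -I*√598/598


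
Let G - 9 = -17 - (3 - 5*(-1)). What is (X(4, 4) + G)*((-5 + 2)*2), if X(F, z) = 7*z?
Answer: -72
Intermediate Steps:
G = -16 (G = 9 + (-17 - (3 - 5*(-1))) = 9 + (-17 - (3 + 5)) = 9 + (-17 - 1*8) = 9 + (-17 - 8) = 9 - 25 = -16)
(X(4, 4) + G)*((-5 + 2)*2) = (7*4 - 16)*((-5 + 2)*2) = (28 - 16)*(-3*2) = 12*(-6) = -72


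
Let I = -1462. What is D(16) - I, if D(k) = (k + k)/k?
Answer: 1464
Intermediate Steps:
D(k) = 2 (D(k) = (2*k)/k = 2)
D(16) - I = 2 - 1*(-1462) = 2 + 1462 = 1464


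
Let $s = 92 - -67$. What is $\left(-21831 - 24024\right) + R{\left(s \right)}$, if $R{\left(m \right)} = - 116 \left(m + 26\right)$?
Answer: $-67315$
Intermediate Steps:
$s = 159$ ($s = 92 + 67 = 159$)
$R{\left(m \right)} = -3016 - 116 m$ ($R{\left(m \right)} = - 116 \left(26 + m\right) = -3016 - 116 m$)
$\left(-21831 - 24024\right) + R{\left(s \right)} = \left(-21831 - 24024\right) - 21460 = -45855 - 21460 = -67315$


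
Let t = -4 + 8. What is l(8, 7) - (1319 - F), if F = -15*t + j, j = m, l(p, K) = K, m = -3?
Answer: -1375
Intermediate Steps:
j = -3
t = 4
F = -63 (F = -15*4 - 3 = -60 - 3 = -63)
l(8, 7) - (1319 - F) = 7 - (1319 - 1*(-63)) = 7 - (1319 + 63) = 7 - 1*1382 = 7 - 1382 = -1375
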